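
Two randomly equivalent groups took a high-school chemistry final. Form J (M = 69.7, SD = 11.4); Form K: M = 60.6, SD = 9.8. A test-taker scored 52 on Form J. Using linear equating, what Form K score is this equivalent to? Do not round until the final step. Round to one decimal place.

Linear equating: y = (SD_Y/SD_X)(x − M_X) + M_Y
y = (9.8/11.4)(52 − 69.7) + 60.6
y = 0.859649 × -17.7 + 60.6 = -15.2158 + 60.6 = 45.4

45.4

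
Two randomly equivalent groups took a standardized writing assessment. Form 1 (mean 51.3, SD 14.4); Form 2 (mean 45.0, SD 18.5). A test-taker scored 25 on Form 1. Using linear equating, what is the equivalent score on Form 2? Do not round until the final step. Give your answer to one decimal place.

Linear equating: y = (SD_Y/SD_X)(x − M_X) + M_Y
y = (18.5/14.4)(25 − 51.3) + 45.0
y = 1.284722 × -26.3 + 45.0 = -33.7882 + 45.0 = 11.2

11.2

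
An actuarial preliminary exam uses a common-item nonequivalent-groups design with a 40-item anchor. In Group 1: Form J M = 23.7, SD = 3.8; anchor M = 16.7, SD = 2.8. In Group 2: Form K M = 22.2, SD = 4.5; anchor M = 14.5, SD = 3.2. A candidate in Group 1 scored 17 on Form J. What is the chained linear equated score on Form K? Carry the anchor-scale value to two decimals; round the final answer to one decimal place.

18.3

Form J → anchor (Group 1): v = (2.8/3.8)(17 − 23.7) + 16.7 = 11.76
anchor → Form K (Group 2): y = (4.5/3.2)(11.76 − 14.5) + 22.2 = 18.3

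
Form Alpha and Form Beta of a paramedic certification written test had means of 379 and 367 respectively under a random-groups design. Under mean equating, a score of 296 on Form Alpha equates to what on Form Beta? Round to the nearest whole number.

284

Mean equating: y = x + (M_Y − M_X) = 296 + (367 − 379) = 284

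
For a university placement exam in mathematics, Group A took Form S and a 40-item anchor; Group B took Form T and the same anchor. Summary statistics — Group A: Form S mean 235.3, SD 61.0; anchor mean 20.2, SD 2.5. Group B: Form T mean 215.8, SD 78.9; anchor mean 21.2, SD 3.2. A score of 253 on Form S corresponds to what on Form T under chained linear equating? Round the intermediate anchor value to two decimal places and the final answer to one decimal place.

209.1

Form S → anchor (Group A): v = (2.5/61.0)(253 − 235.3) + 20.2 = 20.93
anchor → Form T (Group B): y = (78.9/3.2)(20.93 − 21.2) + 215.8 = 209.1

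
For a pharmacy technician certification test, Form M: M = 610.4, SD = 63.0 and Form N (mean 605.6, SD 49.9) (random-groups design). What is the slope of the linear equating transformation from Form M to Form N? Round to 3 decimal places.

A = SD_Y / SD_X = 49.9 / 63.0 = 0.792

0.792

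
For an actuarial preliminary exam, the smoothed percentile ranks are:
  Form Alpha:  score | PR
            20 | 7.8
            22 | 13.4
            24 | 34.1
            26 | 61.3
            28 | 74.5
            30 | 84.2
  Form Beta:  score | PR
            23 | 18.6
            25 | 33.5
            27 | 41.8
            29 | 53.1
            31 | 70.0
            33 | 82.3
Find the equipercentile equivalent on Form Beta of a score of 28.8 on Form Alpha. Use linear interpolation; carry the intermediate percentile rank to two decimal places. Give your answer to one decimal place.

32.4

PR of 28.8 on Form Alpha: 74.5 + (28.8 − 28)/(30 − 28) × (84.2 − 74.5) = 78.38
On Form Beta, PR 78.38 falls between score 31 (PR 70.0) and 33 (PR 82.3).
Interpolate: 31 + (78.38 − 70.0)/(82.3 − 70.0) × (33 − 31) = 32.4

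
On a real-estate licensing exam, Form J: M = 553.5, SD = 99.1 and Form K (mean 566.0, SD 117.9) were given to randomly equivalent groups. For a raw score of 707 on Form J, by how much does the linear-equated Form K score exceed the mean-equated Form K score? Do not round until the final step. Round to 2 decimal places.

Mean-equated: 707 + (566.0 − 553.5) = 719.50
Linear-equated: (117.9/99.1)(707 − 553.5) + 566.0 = 748.620
Difference = 748.620 − 719.50 = 29.12

29.12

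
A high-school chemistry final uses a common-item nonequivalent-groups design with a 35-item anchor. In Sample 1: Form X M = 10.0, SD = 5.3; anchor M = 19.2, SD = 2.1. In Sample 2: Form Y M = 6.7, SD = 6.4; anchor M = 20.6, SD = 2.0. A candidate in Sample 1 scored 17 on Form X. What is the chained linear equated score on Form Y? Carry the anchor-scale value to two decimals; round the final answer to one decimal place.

11.1

Form X → anchor (Sample 1): v = (2.1/5.3)(17 − 10.0) + 19.2 = 21.97
anchor → Form Y (Sample 2): y = (6.4/2.0)(21.97 − 20.6) + 6.7 = 11.1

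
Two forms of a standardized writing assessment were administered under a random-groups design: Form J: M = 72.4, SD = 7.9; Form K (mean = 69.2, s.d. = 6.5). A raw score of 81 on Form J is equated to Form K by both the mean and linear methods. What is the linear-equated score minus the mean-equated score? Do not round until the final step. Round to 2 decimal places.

-1.52

Mean-equated: 81 + (69.2 − 72.4) = 77.80
Linear-equated: (6.5/7.9)(81 − 72.4) + 69.2 = 76.276
Difference = 76.276 − 77.80 = -1.52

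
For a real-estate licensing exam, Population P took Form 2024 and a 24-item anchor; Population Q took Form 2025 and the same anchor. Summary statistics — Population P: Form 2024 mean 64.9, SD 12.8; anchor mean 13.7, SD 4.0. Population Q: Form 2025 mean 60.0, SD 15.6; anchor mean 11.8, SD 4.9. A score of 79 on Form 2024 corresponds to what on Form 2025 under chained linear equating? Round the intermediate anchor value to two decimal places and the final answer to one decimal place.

Form 2024 → anchor (Population P): v = (4.0/12.8)(79 − 64.9) + 13.7 = 18.11
anchor → Form 2025 (Population Q): y = (15.6/4.9)(18.11 − 11.8) + 60.0 = 80.1

80.1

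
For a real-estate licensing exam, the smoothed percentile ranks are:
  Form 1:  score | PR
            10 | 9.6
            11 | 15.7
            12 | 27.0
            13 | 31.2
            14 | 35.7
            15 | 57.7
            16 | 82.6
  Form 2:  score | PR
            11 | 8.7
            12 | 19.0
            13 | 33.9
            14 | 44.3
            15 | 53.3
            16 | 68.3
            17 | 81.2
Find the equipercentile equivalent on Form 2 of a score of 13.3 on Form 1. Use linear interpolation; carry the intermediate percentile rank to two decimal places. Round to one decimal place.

PR of 13.3 on Form 1: 31.2 + (13.3 − 13)/(14 − 13) × (35.7 − 31.2) = 32.55
On Form 2, PR 32.55 falls between score 12 (PR 19.0) and 13 (PR 33.9).
Interpolate: 12 + (32.55 − 19.0)/(33.9 − 19.0) × (13 − 12) = 12.9

12.9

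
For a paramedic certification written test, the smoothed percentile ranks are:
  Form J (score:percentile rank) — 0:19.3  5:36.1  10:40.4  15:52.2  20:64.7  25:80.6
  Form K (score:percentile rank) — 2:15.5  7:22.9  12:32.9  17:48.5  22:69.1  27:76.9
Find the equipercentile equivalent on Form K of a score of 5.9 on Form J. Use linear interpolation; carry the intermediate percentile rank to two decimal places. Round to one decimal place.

13.3

PR of 5.9 on Form J: 36.1 + (5.9 − 5)/(10 − 5) × (40.4 − 36.1) = 36.87
On Form K, PR 36.87 falls between score 12 (PR 32.9) and 17 (PR 48.5).
Interpolate: 12 + (36.87 − 32.9)/(48.5 − 32.9) × (17 − 12) = 13.3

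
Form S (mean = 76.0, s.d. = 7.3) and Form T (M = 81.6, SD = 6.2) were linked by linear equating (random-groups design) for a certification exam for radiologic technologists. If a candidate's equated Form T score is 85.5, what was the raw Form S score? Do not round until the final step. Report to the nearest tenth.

Invert y = (SD_Y/SD_X)(x − M_X) + M_Y:
x = (SD_X/SD_Y)(y − M_Y) + M_X = (7.3/6.2)(85.5 − 81.6) + 76.0
x = 1.177419 × 3.900 + 76.0 = 80.6

80.6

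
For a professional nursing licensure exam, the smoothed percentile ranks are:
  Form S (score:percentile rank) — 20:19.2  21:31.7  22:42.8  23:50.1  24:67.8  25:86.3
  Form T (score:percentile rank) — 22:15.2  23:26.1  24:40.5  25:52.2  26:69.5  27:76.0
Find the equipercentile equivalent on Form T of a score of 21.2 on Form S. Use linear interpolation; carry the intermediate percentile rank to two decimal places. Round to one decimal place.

23.5

PR of 21.2 on Form S: 31.7 + (21.2 − 21)/(22 − 21) × (42.8 − 31.7) = 33.92
On Form T, PR 33.92 falls between score 23 (PR 26.1) and 24 (PR 40.5).
Interpolate: 23 + (33.92 − 26.1)/(40.5 − 26.1) × (24 − 23) = 23.5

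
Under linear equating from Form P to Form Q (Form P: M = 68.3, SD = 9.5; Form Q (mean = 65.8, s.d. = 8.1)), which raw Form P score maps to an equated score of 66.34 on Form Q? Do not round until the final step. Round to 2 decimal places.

Invert y = (SD_Y/SD_X)(x − M_X) + M_Y:
x = (SD_X/SD_Y)(y − M_Y) + M_X = (9.5/8.1)(66.34 − 65.8) + 68.3
x = 1.172840 × 0.540 + 68.3 = 68.93

68.93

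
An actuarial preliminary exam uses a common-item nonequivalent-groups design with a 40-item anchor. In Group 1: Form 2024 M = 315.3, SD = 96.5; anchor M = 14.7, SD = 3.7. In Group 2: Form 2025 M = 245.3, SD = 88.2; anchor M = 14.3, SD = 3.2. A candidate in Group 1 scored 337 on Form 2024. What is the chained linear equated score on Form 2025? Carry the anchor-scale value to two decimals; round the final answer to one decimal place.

279.2

Form 2024 → anchor (Group 1): v = (3.7/96.5)(337 − 315.3) + 14.7 = 15.53
anchor → Form 2025 (Group 2): y = (88.2/3.2)(15.53 − 14.3) + 245.3 = 279.2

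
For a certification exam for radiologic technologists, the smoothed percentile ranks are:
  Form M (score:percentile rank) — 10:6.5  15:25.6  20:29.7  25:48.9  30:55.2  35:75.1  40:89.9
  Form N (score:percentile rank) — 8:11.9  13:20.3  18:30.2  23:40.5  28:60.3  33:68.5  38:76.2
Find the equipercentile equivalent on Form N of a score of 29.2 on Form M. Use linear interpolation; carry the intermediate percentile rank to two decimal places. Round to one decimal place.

PR of 29.2 on Form M: 48.9 + (29.2 − 25)/(30 − 25) × (55.2 − 48.9) = 54.19
On Form N, PR 54.19 falls between score 23 (PR 40.5) and 28 (PR 60.3).
Interpolate: 23 + (54.19 − 40.5)/(60.3 − 40.5) × (28 − 23) = 26.5

26.5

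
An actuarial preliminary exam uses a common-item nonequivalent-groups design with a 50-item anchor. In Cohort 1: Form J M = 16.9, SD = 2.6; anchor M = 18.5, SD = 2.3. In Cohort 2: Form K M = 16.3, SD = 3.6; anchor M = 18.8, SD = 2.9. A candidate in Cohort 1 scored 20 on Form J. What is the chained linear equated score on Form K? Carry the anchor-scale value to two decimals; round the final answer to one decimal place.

19.3

Form J → anchor (Cohort 1): v = (2.3/2.6)(20 − 16.9) + 18.5 = 21.24
anchor → Form K (Cohort 2): y = (3.6/2.9)(21.24 − 18.8) + 16.3 = 19.3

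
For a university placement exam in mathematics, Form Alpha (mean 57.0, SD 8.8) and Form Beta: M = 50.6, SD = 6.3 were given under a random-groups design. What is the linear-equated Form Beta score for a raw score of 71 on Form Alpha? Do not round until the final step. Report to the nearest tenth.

60.6

Linear equating: y = (SD_Y/SD_X)(x − M_X) + M_Y
y = (6.3/8.8)(71 − 57.0) + 50.6
y = 0.715909 × 14.0 + 50.6 = 10.0227 + 50.6 = 60.6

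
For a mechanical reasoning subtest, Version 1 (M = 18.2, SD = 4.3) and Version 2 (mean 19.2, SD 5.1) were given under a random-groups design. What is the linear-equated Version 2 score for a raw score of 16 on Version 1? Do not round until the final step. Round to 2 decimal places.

16.59

Linear equating: y = (SD_Y/SD_X)(x − M_X) + M_Y
y = (5.1/4.3)(16 − 18.2) + 19.2
y = 1.186047 × -2.2 + 19.2 = -2.6093 + 19.2 = 16.59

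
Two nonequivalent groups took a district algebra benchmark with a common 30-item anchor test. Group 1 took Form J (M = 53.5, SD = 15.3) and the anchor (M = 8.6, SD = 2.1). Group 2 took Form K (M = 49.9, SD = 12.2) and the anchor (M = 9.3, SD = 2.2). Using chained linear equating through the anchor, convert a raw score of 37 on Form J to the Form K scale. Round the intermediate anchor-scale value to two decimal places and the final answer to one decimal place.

33.5

Form J → anchor (Group 1): v = (2.1/15.3)(37 − 53.5) + 8.6 = 6.34
anchor → Form K (Group 2): y = (12.2/2.2)(6.34 − 9.3) + 49.9 = 33.5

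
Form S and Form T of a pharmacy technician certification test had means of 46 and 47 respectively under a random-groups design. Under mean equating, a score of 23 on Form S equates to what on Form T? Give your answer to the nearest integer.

24

Mean equating: y = x + (M_Y − M_X) = 23 + (47 − 46) = 24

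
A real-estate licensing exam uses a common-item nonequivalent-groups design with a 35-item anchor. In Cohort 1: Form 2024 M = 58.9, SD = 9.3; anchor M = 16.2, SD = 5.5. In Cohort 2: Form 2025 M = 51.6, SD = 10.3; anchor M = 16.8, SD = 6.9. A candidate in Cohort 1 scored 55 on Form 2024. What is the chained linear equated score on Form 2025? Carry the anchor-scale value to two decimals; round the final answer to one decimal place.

Form 2024 → anchor (Cohort 1): v = (5.5/9.3)(55 − 58.9) + 16.2 = 13.89
anchor → Form 2025 (Cohort 2): y = (10.3/6.9)(13.89 − 16.8) + 51.6 = 47.3

47.3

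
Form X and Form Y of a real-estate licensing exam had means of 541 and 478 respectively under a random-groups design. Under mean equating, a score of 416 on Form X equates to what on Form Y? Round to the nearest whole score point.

353

Mean equating: y = x + (M_Y − M_X) = 416 + (478 − 541) = 353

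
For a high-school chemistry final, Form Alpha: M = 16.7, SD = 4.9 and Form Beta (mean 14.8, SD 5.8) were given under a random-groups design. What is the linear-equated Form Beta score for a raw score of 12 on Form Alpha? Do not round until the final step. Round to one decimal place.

9.2

Linear equating: y = (SD_Y/SD_X)(x − M_X) + M_Y
y = (5.8/4.9)(12 − 16.7) + 14.8
y = 1.183673 × -4.7 + 14.8 = -5.5633 + 14.8 = 9.2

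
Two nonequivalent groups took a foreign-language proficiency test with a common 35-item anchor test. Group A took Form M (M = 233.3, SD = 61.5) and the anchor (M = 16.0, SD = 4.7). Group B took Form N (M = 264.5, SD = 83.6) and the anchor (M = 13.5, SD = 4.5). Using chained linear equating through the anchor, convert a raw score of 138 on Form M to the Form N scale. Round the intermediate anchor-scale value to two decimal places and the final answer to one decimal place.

Form M → anchor (Group A): v = (4.7/61.5)(138 − 233.3) + 16.0 = 8.72
anchor → Form N (Group B): y = (83.6/4.5)(8.72 − 13.5) + 264.5 = 175.7

175.7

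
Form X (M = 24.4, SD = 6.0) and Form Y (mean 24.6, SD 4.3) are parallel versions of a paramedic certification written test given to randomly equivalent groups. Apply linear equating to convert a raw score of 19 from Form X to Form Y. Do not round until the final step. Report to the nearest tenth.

Linear equating: y = (SD_Y/SD_X)(x − M_X) + M_Y
y = (4.3/6.0)(19 − 24.4) + 24.6
y = 0.716667 × -5.4 + 24.6 = -3.8700 + 24.6 = 20.7

20.7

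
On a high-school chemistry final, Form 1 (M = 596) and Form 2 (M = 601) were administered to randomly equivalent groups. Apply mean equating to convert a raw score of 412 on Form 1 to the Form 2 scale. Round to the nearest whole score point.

417

Mean equating: y = x + (M_Y − M_X) = 412 + (601 − 596) = 417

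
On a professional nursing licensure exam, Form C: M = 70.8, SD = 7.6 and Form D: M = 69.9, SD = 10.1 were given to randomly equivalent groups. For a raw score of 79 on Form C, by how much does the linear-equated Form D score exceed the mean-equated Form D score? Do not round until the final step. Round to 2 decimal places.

2.70

Mean-equated: 79 + (69.9 − 70.8) = 78.10
Linear-equated: (10.1/7.6)(79 − 70.8) + 69.9 = 80.797
Difference = 80.797 − 78.10 = 2.70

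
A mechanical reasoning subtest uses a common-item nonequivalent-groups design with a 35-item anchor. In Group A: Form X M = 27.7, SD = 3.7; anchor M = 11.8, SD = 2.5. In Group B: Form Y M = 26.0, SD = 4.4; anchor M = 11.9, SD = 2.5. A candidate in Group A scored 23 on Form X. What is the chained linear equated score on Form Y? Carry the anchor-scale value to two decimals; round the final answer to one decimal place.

20.2

Form X → anchor (Group A): v = (2.5/3.7)(23 − 27.7) + 11.8 = 8.62
anchor → Form Y (Group B): y = (4.4/2.5)(8.62 − 11.9) + 26.0 = 20.2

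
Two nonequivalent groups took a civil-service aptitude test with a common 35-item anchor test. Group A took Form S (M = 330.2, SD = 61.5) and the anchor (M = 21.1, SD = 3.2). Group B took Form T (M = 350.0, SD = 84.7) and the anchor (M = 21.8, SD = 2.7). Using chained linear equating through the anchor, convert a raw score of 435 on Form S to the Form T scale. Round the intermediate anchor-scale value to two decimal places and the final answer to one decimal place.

Form S → anchor (Group A): v = (3.2/61.5)(435 − 330.2) + 21.1 = 26.55
anchor → Form T (Group B): y = (84.7/2.7)(26.55 − 21.8) + 350.0 = 499.0

499.0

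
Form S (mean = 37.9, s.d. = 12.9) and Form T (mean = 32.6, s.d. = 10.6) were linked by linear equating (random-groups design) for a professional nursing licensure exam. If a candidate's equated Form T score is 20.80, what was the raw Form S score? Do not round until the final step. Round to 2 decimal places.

23.54

Invert y = (SD_Y/SD_X)(x − M_X) + M_Y:
x = (SD_X/SD_Y)(y − M_Y) + M_X = (12.9/10.6)(20.80 − 32.6) + 37.9
x = 1.216981 × -11.800 + 37.9 = 23.54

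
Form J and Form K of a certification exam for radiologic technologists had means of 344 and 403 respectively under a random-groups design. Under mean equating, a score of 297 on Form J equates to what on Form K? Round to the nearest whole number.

Mean equating: y = x + (M_Y − M_X) = 297 + (403 − 344) = 356

356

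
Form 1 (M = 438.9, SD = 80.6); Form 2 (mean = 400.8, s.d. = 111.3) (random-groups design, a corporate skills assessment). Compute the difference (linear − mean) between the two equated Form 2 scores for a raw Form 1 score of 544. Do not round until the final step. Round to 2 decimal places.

Mean-equated: 544 + (400.8 − 438.9) = 505.90
Linear-equated: (111.3/80.6)(544 − 438.9) + 400.8 = 545.932
Difference = 545.932 − 505.90 = 40.03

40.03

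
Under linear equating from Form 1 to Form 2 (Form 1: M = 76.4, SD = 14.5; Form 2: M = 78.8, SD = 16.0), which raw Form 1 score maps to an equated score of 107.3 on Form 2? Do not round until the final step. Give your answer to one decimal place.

Invert y = (SD_Y/SD_X)(x − M_X) + M_Y:
x = (SD_X/SD_Y)(y − M_Y) + M_X = (14.5/16.0)(107.3 − 78.8) + 76.4
x = 0.906250 × 28.500 + 76.4 = 102.2

102.2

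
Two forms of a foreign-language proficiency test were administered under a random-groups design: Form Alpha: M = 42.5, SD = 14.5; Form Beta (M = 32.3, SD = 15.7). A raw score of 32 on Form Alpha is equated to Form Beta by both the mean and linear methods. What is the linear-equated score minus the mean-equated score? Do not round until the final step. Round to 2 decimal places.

Mean-equated: 32 + (32.3 − 42.5) = 21.80
Linear-equated: (15.7/14.5)(32 − 42.5) + 32.3 = 20.931
Difference = 20.931 − 21.80 = -0.87

-0.87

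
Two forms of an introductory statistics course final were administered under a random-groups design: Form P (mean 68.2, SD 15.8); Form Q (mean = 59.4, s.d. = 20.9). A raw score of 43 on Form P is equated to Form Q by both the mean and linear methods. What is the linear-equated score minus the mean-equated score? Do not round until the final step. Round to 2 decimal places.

-8.13

Mean-equated: 43 + (59.4 − 68.2) = 34.20
Linear-equated: (20.9/15.8)(43 − 68.2) + 59.4 = 26.066
Difference = 26.066 − 34.20 = -8.13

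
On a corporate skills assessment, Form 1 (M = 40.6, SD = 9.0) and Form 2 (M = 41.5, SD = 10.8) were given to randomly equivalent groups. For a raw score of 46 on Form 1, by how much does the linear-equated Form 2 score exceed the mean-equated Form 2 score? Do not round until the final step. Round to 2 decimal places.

1.08

Mean-equated: 46 + (41.5 − 40.6) = 46.90
Linear-equated: (10.8/9.0)(46 − 40.6) + 41.5 = 47.980
Difference = 47.980 − 46.90 = 1.08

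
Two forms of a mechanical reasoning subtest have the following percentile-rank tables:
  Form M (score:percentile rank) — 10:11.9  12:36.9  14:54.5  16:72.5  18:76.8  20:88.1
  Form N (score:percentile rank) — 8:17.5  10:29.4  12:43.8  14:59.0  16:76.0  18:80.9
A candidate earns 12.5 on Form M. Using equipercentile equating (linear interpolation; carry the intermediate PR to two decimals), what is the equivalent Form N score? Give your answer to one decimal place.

11.7

PR of 12.5 on Form M: 36.9 + (12.5 − 12)/(14 − 12) × (54.5 − 36.9) = 41.30
On Form N, PR 41.30 falls between score 10 (PR 29.4) and 12 (PR 43.8).
Interpolate: 10 + (41.30 − 29.4)/(43.8 − 29.4) × (12 − 10) = 11.7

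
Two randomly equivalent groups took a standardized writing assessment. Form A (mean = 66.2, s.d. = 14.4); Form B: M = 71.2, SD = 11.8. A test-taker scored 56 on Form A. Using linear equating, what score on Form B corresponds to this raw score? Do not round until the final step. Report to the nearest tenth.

Linear equating: y = (SD_Y/SD_X)(x − M_X) + M_Y
y = (11.8/14.4)(56 − 66.2) + 71.2
y = 0.819444 × -10.2 + 71.2 = -8.3583 + 71.2 = 62.8

62.8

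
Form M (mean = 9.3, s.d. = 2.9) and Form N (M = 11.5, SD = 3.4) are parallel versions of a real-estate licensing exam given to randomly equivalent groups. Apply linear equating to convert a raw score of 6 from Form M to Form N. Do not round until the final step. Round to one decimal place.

7.6

Linear equating: y = (SD_Y/SD_X)(x − M_X) + M_Y
y = (3.4/2.9)(6 − 9.3) + 11.5
y = 1.172414 × -3.3 + 11.5 = -3.8690 + 11.5 = 7.6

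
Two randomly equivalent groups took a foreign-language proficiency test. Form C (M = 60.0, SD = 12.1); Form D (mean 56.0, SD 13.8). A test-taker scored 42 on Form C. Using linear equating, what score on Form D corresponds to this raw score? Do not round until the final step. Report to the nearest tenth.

35.5

Linear equating: y = (SD_Y/SD_X)(x − M_X) + M_Y
y = (13.8/12.1)(42 − 60.0) + 56.0
y = 1.140496 × -18.0 + 56.0 = -20.5289 + 56.0 = 35.5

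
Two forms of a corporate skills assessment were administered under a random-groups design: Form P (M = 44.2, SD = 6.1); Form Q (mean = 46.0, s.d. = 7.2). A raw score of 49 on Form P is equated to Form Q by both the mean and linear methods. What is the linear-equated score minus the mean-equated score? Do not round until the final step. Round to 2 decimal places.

Mean-equated: 49 + (46.0 − 44.2) = 50.80
Linear-equated: (7.2/6.1)(49 − 44.2) + 46.0 = 51.666
Difference = 51.666 − 50.80 = 0.87

0.87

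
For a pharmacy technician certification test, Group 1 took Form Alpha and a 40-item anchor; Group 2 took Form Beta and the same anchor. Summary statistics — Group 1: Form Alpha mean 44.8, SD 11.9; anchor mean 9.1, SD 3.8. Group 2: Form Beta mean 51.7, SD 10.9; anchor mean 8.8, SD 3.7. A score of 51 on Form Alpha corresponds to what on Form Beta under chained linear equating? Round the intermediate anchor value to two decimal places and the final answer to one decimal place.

58.4

Form Alpha → anchor (Group 1): v = (3.8/11.9)(51 − 44.8) + 9.1 = 11.08
anchor → Form Beta (Group 2): y = (10.9/3.7)(11.08 − 8.8) + 51.7 = 58.4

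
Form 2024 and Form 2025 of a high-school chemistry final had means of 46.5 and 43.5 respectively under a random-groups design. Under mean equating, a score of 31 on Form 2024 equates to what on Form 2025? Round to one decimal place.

Mean equating: y = x + (M_Y − M_X) = 31 + (43.5 − 46.5) = 28.0

28.0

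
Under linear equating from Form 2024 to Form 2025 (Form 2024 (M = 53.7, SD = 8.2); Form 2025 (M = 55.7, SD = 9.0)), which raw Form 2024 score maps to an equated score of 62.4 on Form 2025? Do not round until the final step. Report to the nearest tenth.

59.8

Invert y = (SD_Y/SD_X)(x − M_X) + M_Y:
x = (SD_X/SD_Y)(y − M_Y) + M_X = (8.2/9.0)(62.4 − 55.7) + 53.7
x = 0.911111 × 6.700 + 53.7 = 59.8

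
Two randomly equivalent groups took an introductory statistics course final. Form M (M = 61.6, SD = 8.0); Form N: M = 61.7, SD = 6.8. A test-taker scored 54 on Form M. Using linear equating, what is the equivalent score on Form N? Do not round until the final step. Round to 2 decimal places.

Linear equating: y = (SD_Y/SD_X)(x − M_X) + M_Y
y = (6.8/8.0)(54 − 61.6) + 61.7
y = 0.850000 × -7.6 + 61.7 = -6.4600 + 61.7 = 55.24

55.24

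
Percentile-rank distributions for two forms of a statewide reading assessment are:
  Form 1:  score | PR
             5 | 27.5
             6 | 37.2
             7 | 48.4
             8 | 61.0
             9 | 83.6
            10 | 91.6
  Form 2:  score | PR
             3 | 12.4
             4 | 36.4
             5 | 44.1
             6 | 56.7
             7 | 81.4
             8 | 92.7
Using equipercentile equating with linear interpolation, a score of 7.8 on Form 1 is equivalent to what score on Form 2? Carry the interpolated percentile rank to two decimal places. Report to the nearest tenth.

PR of 7.8 on Form 1: 48.4 + (7.8 − 7)/(8 − 7) × (61.0 − 48.4) = 58.48
On Form 2, PR 58.48 falls between score 6 (PR 56.7) and 7 (PR 81.4).
Interpolate: 6 + (58.48 − 56.7)/(81.4 − 56.7) × (7 − 6) = 6.1

6.1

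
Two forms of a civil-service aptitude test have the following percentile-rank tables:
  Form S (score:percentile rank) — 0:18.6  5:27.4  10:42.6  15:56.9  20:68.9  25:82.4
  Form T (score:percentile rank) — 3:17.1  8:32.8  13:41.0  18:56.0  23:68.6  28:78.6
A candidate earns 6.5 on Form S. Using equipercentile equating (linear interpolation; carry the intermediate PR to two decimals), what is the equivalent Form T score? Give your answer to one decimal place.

PR of 6.5 on Form S: 27.4 + (6.5 − 5)/(10 − 5) × (42.6 − 27.4) = 31.96
On Form T, PR 31.96 falls between score 3 (PR 17.1) and 8 (PR 32.8).
Interpolate: 3 + (31.96 − 17.1)/(32.8 − 17.1) × (8 − 3) = 7.7

7.7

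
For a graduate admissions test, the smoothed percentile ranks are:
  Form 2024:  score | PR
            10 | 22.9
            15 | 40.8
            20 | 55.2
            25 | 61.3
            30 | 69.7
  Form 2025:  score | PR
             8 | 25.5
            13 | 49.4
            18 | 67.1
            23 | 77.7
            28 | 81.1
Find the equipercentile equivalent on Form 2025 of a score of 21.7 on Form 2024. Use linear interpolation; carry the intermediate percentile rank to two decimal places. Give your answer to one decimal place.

PR of 21.7 on Form 2024: 55.2 + (21.7 − 20)/(25 − 20) × (61.3 − 55.2) = 57.27
On Form 2025, PR 57.27 falls between score 13 (PR 49.4) and 18 (PR 67.1).
Interpolate: 13 + (57.27 − 49.4)/(67.1 − 49.4) × (18 − 13) = 15.2

15.2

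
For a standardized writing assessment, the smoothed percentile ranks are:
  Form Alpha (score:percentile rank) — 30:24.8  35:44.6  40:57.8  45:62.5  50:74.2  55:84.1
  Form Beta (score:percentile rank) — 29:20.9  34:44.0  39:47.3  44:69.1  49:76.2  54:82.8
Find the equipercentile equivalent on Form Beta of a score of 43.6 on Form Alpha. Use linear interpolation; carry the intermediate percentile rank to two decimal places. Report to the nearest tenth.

PR of 43.6 on Form Alpha: 57.8 + (43.6 − 40)/(45 − 40) × (62.5 − 57.8) = 61.18
On Form Beta, PR 61.18 falls between score 39 (PR 47.3) and 44 (PR 69.1).
Interpolate: 39 + (61.18 − 47.3)/(69.1 − 47.3) × (44 − 39) = 42.2

42.2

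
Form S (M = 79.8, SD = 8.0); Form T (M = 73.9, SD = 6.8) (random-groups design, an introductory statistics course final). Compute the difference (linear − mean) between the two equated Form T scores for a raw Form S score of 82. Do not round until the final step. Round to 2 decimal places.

Mean-equated: 82 + (73.9 − 79.8) = 76.10
Linear-equated: (6.8/8.0)(82 − 79.8) + 73.9 = 75.770
Difference = 75.770 − 76.10 = -0.33

-0.33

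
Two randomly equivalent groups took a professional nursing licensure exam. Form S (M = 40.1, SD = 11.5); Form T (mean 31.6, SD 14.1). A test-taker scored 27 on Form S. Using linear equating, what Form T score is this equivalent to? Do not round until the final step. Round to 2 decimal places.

Linear equating: y = (SD_Y/SD_X)(x − M_X) + M_Y
y = (14.1/11.5)(27 − 40.1) + 31.6
y = 1.226087 × -13.1 + 31.6 = -16.0617 + 31.6 = 15.54

15.54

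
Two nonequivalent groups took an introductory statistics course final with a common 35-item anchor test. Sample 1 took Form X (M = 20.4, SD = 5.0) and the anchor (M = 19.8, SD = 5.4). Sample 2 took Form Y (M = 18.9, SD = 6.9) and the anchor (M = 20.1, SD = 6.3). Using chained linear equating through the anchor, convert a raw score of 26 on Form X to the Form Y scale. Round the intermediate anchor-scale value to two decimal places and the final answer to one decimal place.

25.2

Form X → anchor (Sample 1): v = (5.4/5.0)(26 − 20.4) + 19.8 = 25.85
anchor → Form Y (Sample 2): y = (6.9/6.3)(25.85 − 20.1) + 18.9 = 25.2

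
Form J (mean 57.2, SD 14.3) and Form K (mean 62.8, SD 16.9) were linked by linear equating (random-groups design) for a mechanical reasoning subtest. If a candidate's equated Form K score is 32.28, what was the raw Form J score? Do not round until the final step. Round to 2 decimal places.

31.38

Invert y = (SD_Y/SD_X)(x − M_X) + M_Y:
x = (SD_X/SD_Y)(y − M_Y) + M_X = (14.3/16.9)(32.28 − 62.8) + 57.2
x = 0.846154 × -30.520 + 57.2 = 31.38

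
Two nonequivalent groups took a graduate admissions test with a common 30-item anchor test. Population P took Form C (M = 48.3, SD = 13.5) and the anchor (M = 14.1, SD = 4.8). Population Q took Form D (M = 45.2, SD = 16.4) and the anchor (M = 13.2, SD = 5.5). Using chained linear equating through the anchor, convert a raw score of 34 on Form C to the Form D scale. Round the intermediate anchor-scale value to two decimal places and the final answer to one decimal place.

32.7

Form C → anchor (Population P): v = (4.8/13.5)(34 − 48.3) + 14.1 = 9.02
anchor → Form D (Population Q): y = (16.4/5.5)(9.02 − 13.2) + 45.2 = 32.7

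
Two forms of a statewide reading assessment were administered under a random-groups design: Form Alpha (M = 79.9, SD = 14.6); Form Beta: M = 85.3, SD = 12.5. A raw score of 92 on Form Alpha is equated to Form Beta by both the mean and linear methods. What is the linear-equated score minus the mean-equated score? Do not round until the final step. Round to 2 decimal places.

-1.74

Mean-equated: 92 + (85.3 − 79.9) = 97.40
Linear-equated: (12.5/14.6)(92 − 79.9) + 85.3 = 95.660
Difference = 95.660 − 97.40 = -1.74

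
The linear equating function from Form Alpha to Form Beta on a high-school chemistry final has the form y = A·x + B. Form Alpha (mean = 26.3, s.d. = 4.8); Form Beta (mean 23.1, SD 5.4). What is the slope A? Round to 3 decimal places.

A = SD_Y / SD_X = 5.4 / 4.8 = 1.125

1.125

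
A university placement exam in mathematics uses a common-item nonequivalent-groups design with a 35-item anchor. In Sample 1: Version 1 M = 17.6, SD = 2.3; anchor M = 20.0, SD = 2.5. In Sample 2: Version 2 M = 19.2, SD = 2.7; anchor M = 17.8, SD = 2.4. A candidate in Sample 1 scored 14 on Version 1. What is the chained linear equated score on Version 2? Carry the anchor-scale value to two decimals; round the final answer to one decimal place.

Version 1 → anchor (Sample 1): v = (2.5/2.3)(14 − 17.6) + 20.0 = 16.09
anchor → Version 2 (Sample 2): y = (2.7/2.4)(16.09 − 17.8) + 19.2 = 17.3

17.3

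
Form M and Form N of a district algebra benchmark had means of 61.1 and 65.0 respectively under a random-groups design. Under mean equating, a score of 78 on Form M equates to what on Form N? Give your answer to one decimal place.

Mean equating: y = x + (M_Y − M_X) = 78 + (65.0 − 61.1) = 81.9

81.9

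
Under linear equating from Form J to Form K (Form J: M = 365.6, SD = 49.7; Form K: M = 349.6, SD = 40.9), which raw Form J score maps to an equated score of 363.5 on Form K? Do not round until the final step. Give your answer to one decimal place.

382.5

Invert y = (SD_Y/SD_X)(x − M_X) + M_Y:
x = (SD_X/SD_Y)(y − M_Y) + M_X = (49.7/40.9)(363.5 − 349.6) + 365.6
x = 1.215159 × 13.900 + 365.6 = 382.5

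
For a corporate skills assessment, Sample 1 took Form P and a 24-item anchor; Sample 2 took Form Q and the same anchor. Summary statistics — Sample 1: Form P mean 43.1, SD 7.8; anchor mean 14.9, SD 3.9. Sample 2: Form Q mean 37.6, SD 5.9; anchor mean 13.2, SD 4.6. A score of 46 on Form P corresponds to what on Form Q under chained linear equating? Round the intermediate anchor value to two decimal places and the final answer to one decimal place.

Form P → anchor (Sample 1): v = (3.9/7.8)(46 − 43.1) + 14.9 = 16.35
anchor → Form Q (Sample 2): y = (5.9/4.6)(16.35 − 13.2) + 37.6 = 41.6

41.6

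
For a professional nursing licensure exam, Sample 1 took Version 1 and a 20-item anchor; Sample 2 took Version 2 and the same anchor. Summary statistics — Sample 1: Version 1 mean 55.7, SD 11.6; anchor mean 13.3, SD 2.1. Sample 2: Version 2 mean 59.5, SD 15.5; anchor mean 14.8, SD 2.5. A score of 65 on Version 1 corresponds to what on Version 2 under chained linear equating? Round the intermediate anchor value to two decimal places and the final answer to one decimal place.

Version 1 → anchor (Sample 1): v = (2.1/11.6)(65 − 55.7) + 13.3 = 14.98
anchor → Version 2 (Sample 2): y = (15.5/2.5)(14.98 − 14.8) + 59.5 = 60.6

60.6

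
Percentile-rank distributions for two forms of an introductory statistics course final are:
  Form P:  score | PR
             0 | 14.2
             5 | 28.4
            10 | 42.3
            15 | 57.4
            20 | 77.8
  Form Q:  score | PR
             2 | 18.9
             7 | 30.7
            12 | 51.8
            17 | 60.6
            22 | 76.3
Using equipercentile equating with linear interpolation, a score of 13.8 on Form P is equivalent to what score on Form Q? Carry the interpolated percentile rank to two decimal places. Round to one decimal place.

13.1

PR of 13.8 on Form P: 42.3 + (13.8 − 10)/(15 − 10) × (57.4 − 42.3) = 53.78
On Form Q, PR 53.78 falls between score 12 (PR 51.8) and 17 (PR 60.6).
Interpolate: 12 + (53.78 − 51.8)/(60.6 − 51.8) × (17 − 12) = 13.1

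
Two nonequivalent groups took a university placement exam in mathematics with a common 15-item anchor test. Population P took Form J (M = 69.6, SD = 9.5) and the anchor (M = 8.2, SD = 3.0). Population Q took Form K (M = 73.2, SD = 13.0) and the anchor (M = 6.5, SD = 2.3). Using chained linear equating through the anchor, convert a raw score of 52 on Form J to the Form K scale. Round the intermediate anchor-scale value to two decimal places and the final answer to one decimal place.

51.4

Form J → anchor (Population P): v = (3.0/9.5)(52 − 69.6) + 8.2 = 2.64
anchor → Form K (Population Q): y = (13.0/2.3)(2.64 − 6.5) + 73.2 = 51.4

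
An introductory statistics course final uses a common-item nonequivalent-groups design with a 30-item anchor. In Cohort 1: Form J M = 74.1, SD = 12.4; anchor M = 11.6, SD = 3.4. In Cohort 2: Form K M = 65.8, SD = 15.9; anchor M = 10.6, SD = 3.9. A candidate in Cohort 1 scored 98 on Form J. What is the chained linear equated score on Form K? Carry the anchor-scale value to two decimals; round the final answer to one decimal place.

Form J → anchor (Cohort 1): v = (3.4/12.4)(98 − 74.1) + 11.6 = 18.15
anchor → Form K (Cohort 2): y = (15.9/3.9)(18.15 − 10.6) + 65.8 = 96.6

96.6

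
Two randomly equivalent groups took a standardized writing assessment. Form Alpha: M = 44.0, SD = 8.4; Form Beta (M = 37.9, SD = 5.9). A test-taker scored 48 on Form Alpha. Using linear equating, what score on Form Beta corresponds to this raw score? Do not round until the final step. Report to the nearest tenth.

40.7

Linear equating: y = (SD_Y/SD_X)(x − M_X) + M_Y
y = (5.9/8.4)(48 − 44.0) + 37.9
y = 0.702381 × 4.0 + 37.9 = 2.8095 + 37.9 = 40.7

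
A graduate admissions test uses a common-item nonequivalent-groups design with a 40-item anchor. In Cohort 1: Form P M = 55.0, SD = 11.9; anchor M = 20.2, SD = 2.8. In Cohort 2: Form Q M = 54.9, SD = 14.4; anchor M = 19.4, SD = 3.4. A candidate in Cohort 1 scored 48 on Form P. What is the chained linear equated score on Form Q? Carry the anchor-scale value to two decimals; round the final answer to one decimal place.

51.3

Form P → anchor (Cohort 1): v = (2.8/11.9)(48 − 55.0) + 20.2 = 18.55
anchor → Form Q (Cohort 2): y = (14.4/3.4)(18.55 − 19.4) + 54.9 = 51.3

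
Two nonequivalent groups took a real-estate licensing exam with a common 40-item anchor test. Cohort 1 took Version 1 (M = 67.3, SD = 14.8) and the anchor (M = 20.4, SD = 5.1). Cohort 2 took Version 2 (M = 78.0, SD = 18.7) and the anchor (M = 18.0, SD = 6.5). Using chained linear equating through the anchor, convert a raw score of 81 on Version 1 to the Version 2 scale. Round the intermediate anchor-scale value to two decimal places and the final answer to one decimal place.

Version 1 → anchor (Cohort 1): v = (5.1/14.8)(81 − 67.3) + 20.4 = 25.12
anchor → Version 2 (Cohort 2): y = (18.7/6.5)(25.12 − 18.0) + 78.0 = 98.5

98.5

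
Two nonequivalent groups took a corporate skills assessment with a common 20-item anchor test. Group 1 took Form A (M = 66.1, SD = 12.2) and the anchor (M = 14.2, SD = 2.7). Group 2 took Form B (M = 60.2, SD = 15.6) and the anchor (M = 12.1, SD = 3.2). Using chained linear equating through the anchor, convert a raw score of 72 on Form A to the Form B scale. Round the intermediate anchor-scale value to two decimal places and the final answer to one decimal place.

76.8

Form A → anchor (Group 1): v = (2.7/12.2)(72 − 66.1) + 14.2 = 15.51
anchor → Form B (Group 2): y = (15.6/3.2)(15.51 − 12.1) + 60.2 = 76.8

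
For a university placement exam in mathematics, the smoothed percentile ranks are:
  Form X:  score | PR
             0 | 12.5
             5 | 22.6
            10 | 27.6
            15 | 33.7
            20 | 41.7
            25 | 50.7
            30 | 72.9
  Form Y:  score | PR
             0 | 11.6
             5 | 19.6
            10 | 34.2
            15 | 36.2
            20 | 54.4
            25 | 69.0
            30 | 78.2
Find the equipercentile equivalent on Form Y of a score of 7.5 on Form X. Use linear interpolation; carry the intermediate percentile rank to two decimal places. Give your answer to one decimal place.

PR of 7.5 on Form X: 22.6 + (7.5 − 5)/(10 − 5) × (27.6 − 22.6) = 25.10
On Form Y, PR 25.10 falls between score 5 (PR 19.6) and 10 (PR 34.2).
Interpolate: 5 + (25.10 − 19.6)/(34.2 − 19.6) × (10 − 5) = 6.9

6.9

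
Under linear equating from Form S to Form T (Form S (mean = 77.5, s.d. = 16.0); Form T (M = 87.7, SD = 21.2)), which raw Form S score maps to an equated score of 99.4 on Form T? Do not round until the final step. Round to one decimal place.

Invert y = (SD_Y/SD_X)(x − M_X) + M_Y:
x = (SD_X/SD_Y)(y − M_Y) + M_X = (16.0/21.2)(99.4 − 87.7) + 77.5
x = 0.754717 × 11.700 + 77.5 = 86.3

86.3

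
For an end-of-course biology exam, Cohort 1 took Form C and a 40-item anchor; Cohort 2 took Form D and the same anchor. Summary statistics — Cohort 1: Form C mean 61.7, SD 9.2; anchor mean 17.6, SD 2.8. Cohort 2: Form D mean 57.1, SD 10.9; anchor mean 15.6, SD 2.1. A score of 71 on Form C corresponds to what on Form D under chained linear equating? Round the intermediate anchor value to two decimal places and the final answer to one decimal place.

Form C → anchor (Cohort 1): v = (2.8/9.2)(71 − 61.7) + 17.6 = 20.43
anchor → Form D (Cohort 2): y = (10.9/2.1)(20.43 − 15.6) + 57.1 = 82.2

82.2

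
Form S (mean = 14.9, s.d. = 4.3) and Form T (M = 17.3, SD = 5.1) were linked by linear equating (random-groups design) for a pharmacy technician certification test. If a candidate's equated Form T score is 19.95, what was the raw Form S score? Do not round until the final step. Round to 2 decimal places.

17.13

Invert y = (SD_Y/SD_X)(x − M_X) + M_Y:
x = (SD_X/SD_Y)(y − M_Y) + M_X = (4.3/5.1)(19.95 − 17.3) + 14.9
x = 0.843137 × 2.650 + 14.9 = 17.13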